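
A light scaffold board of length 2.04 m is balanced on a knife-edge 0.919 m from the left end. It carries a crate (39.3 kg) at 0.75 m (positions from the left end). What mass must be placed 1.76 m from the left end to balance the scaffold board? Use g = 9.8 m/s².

Sum moments about the knife-edge (at 0.919 m from the left end) (the support reaction has zero arm there).
Crate: 39.3 × 9.8 = 385.1 N down at 0.75 m → arm 0.169 m, τ = 385.1 × 0.169 = 65.08 N·m counterclockwise.
Net moment of known loads = 65.08 N·m counterclockwise.
An unknown mass m at 1.76 m has arm 0.841 m; its moment is m·g·0.841 clockwise.
Balancing moments: m × 9.8 × 0.841 = 65.08, giving m = 65.08 / (9.8 × 0.841) = 7.9 kg.

m ≈ 7.9 kg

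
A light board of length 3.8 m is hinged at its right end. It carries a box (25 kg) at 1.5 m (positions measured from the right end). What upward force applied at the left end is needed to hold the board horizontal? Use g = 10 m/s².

F ≈ 98.7 N

About the right end:
Box: 25 × 10 = 250 N down at 1.5 m → arm 1.5 m, τ = 250 × 1.5 = 375 N·m counterclockwise.
Net moment of the loads = 375 N·m counterclockwise.
The upward force F acts at the left end, arm 3.8 m, giving F × 3.8 clockwise.
Setting net torque to zero: F × 3.8 = 375 → F = 375 / 3.8 = 98.7 N.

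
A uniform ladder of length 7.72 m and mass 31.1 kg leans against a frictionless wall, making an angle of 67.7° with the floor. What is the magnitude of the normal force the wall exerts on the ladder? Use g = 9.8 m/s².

N_wall ≈ 62.5 N

Take moments about the foot of the ladder.
Ladder weight 31.1×9.8 = 304.8 N acts at 3.86 m along the ladder; its horizontal arm is 3.86·cos67.7° = 1.465 m → τ = 446.5 N·m clockwise.
Wall normal N acts horizontally at the top; its moment arm is the height L sinθ = 7.72·sin67.7° = 7.143 m, counterclockwise.
Setting net torque to zero: N × 7.143 = 446.5 → N = 62.5 N.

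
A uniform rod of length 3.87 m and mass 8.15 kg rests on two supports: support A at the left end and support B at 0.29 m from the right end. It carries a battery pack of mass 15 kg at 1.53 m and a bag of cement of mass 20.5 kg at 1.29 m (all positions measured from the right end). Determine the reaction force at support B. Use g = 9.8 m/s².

R_B ≈ 284 N

Take moments about support A.
Beam weight: 8.15 × 9.8 = 79.87 N down at 1.935 m → arm 1.935 m, τ = 79.87 × 1.935 = 154.5 N·m clockwise.
Battery pack: 15 × 9.8 = 147 N down at 1.53 m → arm 2.34 m, τ = 147 × 2.34 = 344 N·m clockwise.
Bag of cement: 20.5 × 9.8 = 200.9 N down at 1.29 m → arm 2.58 m, τ = 200.9 × 2.58 = 518.3 N·m clockwise.
Net load moment about support A = 1017 N·m clockwise.
Reaction R at support B is upward at 0.29 m, arm 3.58 m → moment R × 3.58 counterclockwise.
Setting net torque to zero: R × 3.58 = 1017 → R = 284 N.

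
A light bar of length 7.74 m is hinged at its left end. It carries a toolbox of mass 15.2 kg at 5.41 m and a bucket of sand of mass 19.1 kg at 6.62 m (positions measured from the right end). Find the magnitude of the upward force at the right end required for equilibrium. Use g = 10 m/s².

F ≈ 73.4 N

Choose the left end as the axis so the unknown pivot reaction has zero arm there.
Toolbox: 15.2 × 10 = 152 N down at 5.41 m → arm 2.33 m, τ = 152 × 2.33 = 354.2 N·m clockwise.
Bucket of sand: 19.1 × 10 = 191 N down at 6.62 m → arm 1.12 m, τ = 191 × 1.12 = 213.9 N·m clockwise.
Net moment of the loads = 568.1 N·m clockwise.
The upward force F acts at the right end, arm 7.74 m, giving F × 7.74 counterclockwise.
Setting net torque to zero: F × 7.74 = 568.1 → F = 568.1 / 7.74 = 73.4 N.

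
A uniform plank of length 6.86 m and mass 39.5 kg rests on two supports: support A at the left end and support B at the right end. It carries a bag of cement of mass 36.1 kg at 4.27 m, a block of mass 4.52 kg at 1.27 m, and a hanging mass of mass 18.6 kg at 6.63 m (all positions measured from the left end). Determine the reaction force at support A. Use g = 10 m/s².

Taking torques about support B:
Beam weight: 39.5 × 10 = 395 N down at 3.43 m → arm 3.43 m, τ = 395 × 3.43 = 1355 N·m counterclockwise.
Bag of cement: 36.1 × 10 = 361 N down at 4.27 m → arm 2.59 m, τ = 361 × 2.59 = 935 N·m counterclockwise.
Block: 4.52 × 10 = 45.2 N down at 1.27 m → arm 5.59 m, τ = 45.2 × 5.59 = 252.7 N·m counterclockwise.
Hanging mass: 18.6 × 10 = 186 N down at 6.63 m → arm 0.23 m, τ = 186 × 0.23 = 42.78 N·m counterclockwise.
Net load moment about support B = 2585 N·m counterclockwise.
Reaction R at support A is upward at 0 m, arm 6.86 m → moment R × 6.86 clockwise.
Στ = 0 ⇒ R × 6.86 = 2585 ⇒ R = 377 N.

R_A ≈ 377 N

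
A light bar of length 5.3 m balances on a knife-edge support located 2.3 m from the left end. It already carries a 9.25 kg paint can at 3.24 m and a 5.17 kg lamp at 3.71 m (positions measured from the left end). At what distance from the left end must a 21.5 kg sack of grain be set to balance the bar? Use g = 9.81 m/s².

x ≈ 1.56 m from the left end

Taking torques about the knife-edge support (at 2.3 m from the left end):
Paint can: 9.25 × 9.81 = 90.74 N down at 3.24 m → arm 0.94 m, τ = 90.74 × 0.94 = 85.3 N·m clockwise.
Lamp: 5.17 × 9.81 = 50.72 N down at 3.71 m → arm 1.41 m, τ = 50.72 × 1.41 = 71.52 N·m clockwise.
Net moment of existing loads = 156.8 N·m clockwise.
The sack of grain weighs 21.5 × 9.81 = 210.9 N and must supply an equal counterclockwise moment, so its lever arm about the knife-edge support is 156.8 / 210.9 = 0.743 m.
That puts it at 2.3 − 0.743 = 1.56 m from the left end.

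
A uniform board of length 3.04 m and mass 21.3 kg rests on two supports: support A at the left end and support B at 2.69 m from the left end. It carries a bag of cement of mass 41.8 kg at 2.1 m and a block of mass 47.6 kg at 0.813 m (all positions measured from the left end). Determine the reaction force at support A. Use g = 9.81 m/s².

R_A ≈ 507 N

Sum moments about support B (its reaction then has zero moment arm).
Beam weight: 21.3 × 9.81 = 209 N down at 1.52 m → arm 1.17 m, τ = 209 × 1.17 = 244.5 N·m counterclockwise.
Bag of cement: 41.8 × 9.81 = 410.1 N down at 2.1 m → arm 0.59 m, τ = 410.1 × 0.59 = 242 N·m counterclockwise.
Block: 47.6 × 9.81 = 467 N down at 0.813 m → arm 1.877 m, τ = 467 × 1.877 = 876.6 N·m counterclockwise.
Net load moment about support B = 1363 N·m counterclockwise.
Reaction R at support A is upward at 0 m, arm 2.69 m → moment R × 2.69 clockwise.
Setting net torque to zero: R × 2.69 = 1363 → R = 507 N.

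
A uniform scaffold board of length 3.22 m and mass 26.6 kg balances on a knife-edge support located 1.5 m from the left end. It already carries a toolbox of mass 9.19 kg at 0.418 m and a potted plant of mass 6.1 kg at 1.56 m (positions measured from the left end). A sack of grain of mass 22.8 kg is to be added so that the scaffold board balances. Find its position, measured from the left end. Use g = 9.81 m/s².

Take moments about the knife-edge support (at 1.5 m from the left end).
Beam weight: 26.6 × 9.81 = 260.9 N down at 1.61 m → arm 0.11 m, τ = 260.9 × 0.11 = 28.7 N·m clockwise.
Toolbox: 9.19 × 9.81 = 90.15 N down at 0.418 m → arm 1.082 m, τ = 90.15 × 1.082 = 97.54 N·m counterclockwise.
Potted plant: 6.1 × 9.81 = 59.84 N down at 1.56 m → arm 0.06 m, τ = 59.84 × 0.06 = 3.59 N·m clockwise.
Net moment of existing loads = 65.25 N·m counterclockwise.
The sack of grain weighs 22.8 × 9.81 = 223.7 N and must supply an equal clockwise moment, so its lever arm about the knife-edge support is 65.25 / 223.7 = 0.292 m.
That puts it at 1.5 + 0.292 = 1.79 m from the left end.

x ≈ 1.79 m from the left end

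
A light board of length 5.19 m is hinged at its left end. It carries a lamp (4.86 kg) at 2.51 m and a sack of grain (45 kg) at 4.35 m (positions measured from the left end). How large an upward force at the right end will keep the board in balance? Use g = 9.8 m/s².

Choose the left end as the axis so the unknown pivot reaction has zero arm there.
Lamp: 4.86 × 9.8 = 47.63 N down at 2.51 m → arm 2.51 m, τ = 47.63 × 2.51 = 119.6 N·m clockwise.
Sack of grain: 45 × 9.8 = 441 N down at 4.35 m → arm 4.35 m, τ = 441 × 4.35 = 1918 N·m clockwise.
Net moment of the loads = 2038 N·m clockwise.
The upward force F acts at the right end, arm 5.19 m, giving F × 5.19 counterclockwise.
Setting net torque to zero: F × 5.19 = 2038 → F = 2038 / 5.19 = 393 N.

F ≈ 393 N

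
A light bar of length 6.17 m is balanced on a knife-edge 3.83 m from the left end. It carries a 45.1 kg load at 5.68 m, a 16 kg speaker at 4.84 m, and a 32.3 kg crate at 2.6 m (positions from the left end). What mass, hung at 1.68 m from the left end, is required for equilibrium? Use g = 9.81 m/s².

Sum moments about the knife-edge (at 3.83 m from the left end) (the support reaction has zero arm there).
Load: 45.1 × 9.81 = 442.4 N down at 5.68 m → arm 1.85 m, τ = 442.4 × 1.85 = 818.4 N·m clockwise.
Speaker: 16 × 9.81 = 157 N down at 4.84 m → arm 1.01 m, τ = 157 × 1.01 = 158.6 N·m clockwise.
Crate: 32.3 × 9.81 = 316.9 N down at 2.6 m → arm 1.23 m, τ = 316.9 × 1.23 = 389.8 N·m counterclockwise.
Net moment of known loads = 587.2 N·m clockwise.
An unknown mass m at 1.68 m has arm 2.15 m; its moment is m·g·2.15 counterclockwise.
For rotational equilibrium, m × 9.81 × 2.15 = 587.2, so m = 587.2 / (9.81 × 2.15) = 27.8 kg.

m ≈ 27.8 kg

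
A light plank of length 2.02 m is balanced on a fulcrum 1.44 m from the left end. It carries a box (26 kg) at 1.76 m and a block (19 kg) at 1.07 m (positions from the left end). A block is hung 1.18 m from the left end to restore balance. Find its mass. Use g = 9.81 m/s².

m ≈ 4.96 kg

Taking torques about the fulcrum (at 1.44 m from the left end):
Box: 26 × 9.81 = 255.1 N down at 1.76 m → arm 0.32 m, τ = 255.1 × 0.32 = 81.63 N·m clockwise.
Block: 19 × 9.81 = 186.4 N down at 1.07 m → arm 0.37 m, τ = 186.4 × 0.37 = 68.97 N·m counterclockwise.
Net moment of known loads = 12.66 N·m clockwise.
An unknown mass m at 1.18 m has arm 0.26 m; its moment is m·g·0.26 counterclockwise.
For rotational equilibrium, m × 9.81 × 0.26 = 12.66, so m = 12.66 / (9.81 × 0.26) = 4.96 kg.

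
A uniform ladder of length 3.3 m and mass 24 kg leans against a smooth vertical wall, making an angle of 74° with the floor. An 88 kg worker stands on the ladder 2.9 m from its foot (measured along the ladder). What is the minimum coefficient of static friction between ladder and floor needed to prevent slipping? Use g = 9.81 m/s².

μ_min ≈ 0.229

Sum moments about the foot of the ladder (the floor normal and friction both act there and drop out).
Ladder weight 24×9.81 = 235.4 N acts at 1.65 m along the ladder; its horizontal arm is 1.65·cos74° = 0.4548 m → τ = 107.1 N·m clockwise.
Worker: 88×9.81 = 863.3 N at 2.9 m → arm 0.7993 m → τ = 690 N·m clockwise.
Wall normal N acts horizontally at the top; its moment arm is the height L sinθ = 3.3·sin74° = 3.172 m, counterclockwise.
Στ = 0 ⇒ N × 3.172 = 797.1 ⇒ N = 251.3 N.
ΣFx = 0 ⇒ f = N_wall = 251.3 N. ΣFy = 0 ⇒ N_floor = 1099 N.
μ_min = f / N_floor = 251.3 / 1099 = 0.229.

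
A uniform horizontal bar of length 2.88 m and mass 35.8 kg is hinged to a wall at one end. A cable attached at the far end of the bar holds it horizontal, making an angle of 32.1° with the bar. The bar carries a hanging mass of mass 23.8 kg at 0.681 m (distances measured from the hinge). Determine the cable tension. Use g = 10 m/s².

Taking torques about the hinge:
Beam weight: 35.8 × 10 = 358 N down at 1.44 m → arm 1.44 m, τ = 358 × 1.44 = 515.5 N·m clockwise.
Hanging mass: 23.8 × 10 = 238 N down at 0.681 m → arm 0.681 m, τ = 238 × 0.681 = 162.1 N·m clockwise.
Total clockwise load moment = 677.6 N·m.
The cable tension T acts at 2.88 m; only its component perpendicular to the bar, T sinθ, produces torque. sin 32.1° = 0.5314.
Setting net torque to zero: T × 2.88 × 0.5314 = 677.6 → T = 677.6 / 1.53 = 443 N.

T ≈ 443 N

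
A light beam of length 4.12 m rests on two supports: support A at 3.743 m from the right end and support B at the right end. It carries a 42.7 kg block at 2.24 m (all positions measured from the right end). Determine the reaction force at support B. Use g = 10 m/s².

R_B ≈ 171 N

Take moments about support A.
Block: 42.7 × 10 = 427 N down at 2.24 m → arm 1.503 m, τ = 427 × 1.503 = 641.8 N·m clockwise.
Net load moment about support A = 641.8 N·m clockwise.
Reaction R at support B is upward at 0 m, arm 3.743 m → moment R × 3.743 counterclockwise.
Setting net torque to zero: R × 3.743 = 641.8 → R = 171 N.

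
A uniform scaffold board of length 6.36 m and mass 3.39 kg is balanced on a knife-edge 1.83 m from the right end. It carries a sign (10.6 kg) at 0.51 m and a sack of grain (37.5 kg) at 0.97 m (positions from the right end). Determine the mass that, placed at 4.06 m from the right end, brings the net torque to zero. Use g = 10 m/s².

m ≈ 18.7 kg

Take moments about the knife-edge (at 1.83 m from the right end).
Beam weight: 3.39 × 10 = 33.9 N down at 3.18 m → arm 1.35 m, τ = 33.9 × 1.35 = 45.77 N·m counterclockwise.
Sign: 10.6 × 10 = 106 N down at 0.51 m → arm 1.32 m, τ = 106 × 1.32 = 139.9 N·m clockwise.
Sack of grain: 37.5 × 10 = 375 N down at 0.97 m → arm 0.86 m, τ = 375 × 0.86 = 322.5 N·m clockwise.
Net moment of known loads = 416.6 N·m clockwise.
An unknown mass m at 4.06 m has arm 2.23 m; its moment is m·g·2.23 counterclockwise.
Setting net torque to zero: m × 10 × 2.23 = 416.6 → m = 416.6 / (10 × 2.23) = 18.7 kg.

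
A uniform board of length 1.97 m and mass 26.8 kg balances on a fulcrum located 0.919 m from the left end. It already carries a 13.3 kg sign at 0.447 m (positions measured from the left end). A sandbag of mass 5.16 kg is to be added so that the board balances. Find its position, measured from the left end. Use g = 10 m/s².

Take moments about the fulcrum (at 0.919 m from the left end).
Beam weight: 26.8 × 10 = 268 N down at 0.985 m → arm 0.066 m, τ = 268 × 0.066 = 17.69 N·m clockwise.
Sign: 13.3 × 10 = 133 N down at 0.447 m → arm 0.472 m, τ = 133 × 0.472 = 62.78 N·m counterclockwise.
Net moment of existing loads = 45.09 N·m counterclockwise.
The sandbag weighs 5.16 × 10 = 51.6 N and must supply an equal clockwise moment, so its lever arm about the fulcrum is 45.09 / 51.6 = 0.874 m.
That puts it at 0.919 + 0.874 = 1.79 m from the left end.

x ≈ 1.79 m from the left end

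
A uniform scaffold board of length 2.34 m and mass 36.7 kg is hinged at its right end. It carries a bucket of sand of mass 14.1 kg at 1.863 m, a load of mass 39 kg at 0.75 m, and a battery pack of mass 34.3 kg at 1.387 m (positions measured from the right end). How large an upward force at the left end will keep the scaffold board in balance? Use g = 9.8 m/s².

F ≈ 612 N

Taking torques about the right end:
Beam weight: 36.7 × 9.8 = 359.7 N down at 1.17 m → arm 1.17 m, τ = 359.7 × 1.17 = 420.8 N·m counterclockwise.
Bucket of sand: 14.1 × 9.8 = 138.2 N down at 1.863 m → arm 1.863 m, τ = 138.2 × 1.863 = 257.5 N·m counterclockwise.
Load: 39 × 9.8 = 382.2 N down at 0.75 m → arm 0.75 m, τ = 382.2 × 0.75 = 286.6 N·m counterclockwise.
Battery pack: 34.3 × 9.8 = 336.1 N down at 1.387 m → arm 1.387 m, τ = 336.1 × 1.387 = 466.2 N·m counterclockwise.
Net moment of the loads = 1431 N·m counterclockwise.
The upward force F acts at the left end, arm 2.34 m, giving F × 2.34 clockwise.
For rotational equilibrium, F × 2.34 = 1431, so F = 1431 / 2.34 = 612 N.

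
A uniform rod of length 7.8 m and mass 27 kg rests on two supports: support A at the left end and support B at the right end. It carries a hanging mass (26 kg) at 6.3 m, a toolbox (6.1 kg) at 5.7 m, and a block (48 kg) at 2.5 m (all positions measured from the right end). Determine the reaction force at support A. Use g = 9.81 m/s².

R_A ≈ 533 N

Take moments about support B.
Beam weight: 27 × 9.81 = 264.9 N down at 3.9 m → arm 3.9 m, τ = 264.9 × 3.9 = 1033 N·m counterclockwise.
Hanging mass: 26 × 9.81 = 255.1 N down at 6.3 m → arm 6.3 m, τ = 255.1 × 6.3 = 1607 N·m counterclockwise.
Toolbox: 6.1 × 9.81 = 59.84 N down at 5.7 m → arm 5.7 m, τ = 59.84 × 5.7 = 341.1 N·m counterclockwise.
Block: 48 × 9.81 = 470.9 N down at 2.5 m → arm 2.5 m, τ = 470.9 × 2.5 = 1177 N·m counterclockwise.
Net load moment about support B = 4158 N·m counterclockwise.
Reaction R at support A is upward at 7.8 m, arm 7.8 m → moment R × 7.8 clockwise.
Setting net torque to zero: R × 7.8 = 4158 → R = 533 N.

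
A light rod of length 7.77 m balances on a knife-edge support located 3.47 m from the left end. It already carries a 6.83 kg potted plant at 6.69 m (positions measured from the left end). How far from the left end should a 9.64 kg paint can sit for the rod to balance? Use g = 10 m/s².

Sum moments about the knife-edge support (at 3.47 m from the left end) (the support reaction has zero arm there).
Potted plant: 6.83 × 10 = 68.3 N down at 6.69 m → arm 3.22 m, τ = 68.3 × 3.22 = 219.9 N·m clockwise.
Net moment of existing loads = 219.9 N·m clockwise.
The paint can weighs 9.64 × 10 = 96.4 N and must supply an equal counterclockwise moment, so its lever arm about the knife-edge support is 219.9 / 96.4 = 2.28 m.
That puts it at 3.47 − 2.28 = 1.19 m from the left end.

x ≈ 1.19 m from the left end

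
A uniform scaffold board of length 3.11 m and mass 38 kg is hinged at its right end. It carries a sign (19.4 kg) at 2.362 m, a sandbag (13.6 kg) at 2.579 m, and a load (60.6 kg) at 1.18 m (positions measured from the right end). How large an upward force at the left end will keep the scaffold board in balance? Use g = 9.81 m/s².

About the right end:
Beam weight: 38 × 9.81 = 372.8 N down at 1.555 m → arm 1.555 m, τ = 372.8 × 1.555 = 579.7 N·m counterclockwise.
Sign: 19.4 × 9.81 = 190.3 N down at 2.362 m → arm 2.362 m, τ = 190.3 × 2.362 = 449.5 N·m counterclockwise.
Sandbag: 13.6 × 9.81 = 133.4 N down at 2.579 m → arm 2.579 m, τ = 133.4 × 2.579 = 344 N·m counterclockwise.
Load: 60.6 × 9.81 = 594.5 N down at 1.18 m → arm 1.18 m, τ = 594.5 × 1.18 = 701.5 N·m counterclockwise.
Net moment of the loads = 2075 N·m counterclockwise.
The upward force F acts at the left end, arm 3.11 m, giving F × 3.11 clockwise.
Στ = 0 ⇒ F × 3.11 = 2075 ⇒ F = 2075 / 3.11 = 667 N.

F ≈ 667 N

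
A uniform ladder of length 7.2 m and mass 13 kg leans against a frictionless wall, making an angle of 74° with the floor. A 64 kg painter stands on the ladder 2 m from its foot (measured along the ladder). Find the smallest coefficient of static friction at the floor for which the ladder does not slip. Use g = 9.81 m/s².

μ_min ≈ 0.0904

Choose the foot of the ladder as the axis so the floor normal and friction both act there and drop out.
Ladder weight 13×9.81 = 127.5 N acts at 3.6 m along the ladder; its horizontal arm is 3.6·cos74° = 0.9923 m → τ = 126.5 N·m clockwise.
Painter: 64×9.81 = 627.8 N at 2 m → arm 0.5513 m → τ = 346.1 N·m clockwise.
Wall normal N acts horizontally at the top; its moment arm is the height L sinθ = 7.2·sin74° = 6.921 m, counterclockwise.
Balancing moments: N × 6.921 = 472.6, giving N = 68.28 N.
ΣFx = 0 ⇒ f = N_wall = 68.28 N. ΣFy = 0 ⇒ N_floor = 755.3 N.
μ_min = f / N_floor = 68.28 / 755.3 = 0.0904.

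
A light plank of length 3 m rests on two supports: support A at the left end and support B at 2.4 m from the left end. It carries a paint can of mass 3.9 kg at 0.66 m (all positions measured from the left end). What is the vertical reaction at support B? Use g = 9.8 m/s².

Sum moments about support A (its reaction then has zero moment arm).
Paint can: 3.9 × 9.8 = 38.22 N down at 0.66 m → arm 0.66 m, τ = 38.22 × 0.66 = 25.23 N·m clockwise.
Net load moment about support A = 25.23 N·m clockwise.
Reaction R at support B is upward at 2.4 m, arm 2.4 m → moment R × 2.4 counterclockwise.
Στ = 0 ⇒ R × 2.4 = 25.23 ⇒ R = 10.5 N.

R_B ≈ 10.5 N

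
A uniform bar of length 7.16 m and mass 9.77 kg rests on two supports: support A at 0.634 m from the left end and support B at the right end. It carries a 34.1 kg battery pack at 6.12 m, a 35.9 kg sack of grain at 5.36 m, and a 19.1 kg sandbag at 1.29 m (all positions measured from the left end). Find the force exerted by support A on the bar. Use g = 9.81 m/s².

About support B:
Beam weight: 9.77 × 9.81 = 95.84 N down at 3.58 m → arm 3.58 m, τ = 95.84 × 3.58 = 343.1 N·m counterclockwise.
Battery pack: 34.1 × 9.81 = 334.5 N down at 6.12 m → arm 1.04 m, τ = 334.5 × 1.04 = 347.9 N·m counterclockwise.
Sack of grain: 35.9 × 9.81 = 352.2 N down at 5.36 m → arm 1.8 m, τ = 352.2 × 1.8 = 634 N·m counterclockwise.
Sandbag: 19.1 × 9.81 = 187.4 N down at 1.29 m → arm 5.87 m, τ = 187.4 × 5.87 = 1100 N·m counterclockwise.
Net load moment about support B = 2425 N·m counterclockwise.
Reaction R at support A is upward at 0.634 m, arm 6.526 m → moment R × 6.526 clockwise.
Setting net torque to zero: R × 6.526 = 2425 → R = 372 N.

R_A ≈ 372 N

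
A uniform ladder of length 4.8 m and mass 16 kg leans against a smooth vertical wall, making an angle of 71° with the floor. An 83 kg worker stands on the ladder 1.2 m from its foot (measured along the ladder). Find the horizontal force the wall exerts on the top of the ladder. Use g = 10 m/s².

Take moments about the foot of the ladder.
Ladder weight 16×10 = 160 N acts at 2.4 m along the ladder; its horizontal arm is 2.4·cos71° = 0.7814 m → τ = 125 N·m clockwise.
Worker: 83×10 = 830 N at 1.2 m → arm 0.3907 m → τ = 324.3 N·m clockwise.
Wall normal N acts horizontally at the top; its moment arm is the height L sinθ = 4.8·sin71° = 4.538 m, counterclockwise.
Στ = 0 ⇒ N × 4.538 = 449.3 ⇒ N = 99 N.

N_wall ≈ 99 N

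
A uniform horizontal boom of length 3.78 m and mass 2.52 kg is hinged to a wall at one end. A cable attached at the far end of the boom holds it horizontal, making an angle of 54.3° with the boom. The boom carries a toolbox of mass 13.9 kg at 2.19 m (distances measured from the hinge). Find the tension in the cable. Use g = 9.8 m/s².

Take moments about the hinge.
Beam weight: 2.52 × 9.8 = 24.7 N down at 1.89 m → arm 1.89 m, τ = 24.7 × 1.89 = 46.68 N·m clockwise.
Toolbox: 13.9 × 9.8 = 136.2 N down at 2.19 m → arm 2.19 m, τ = 136.2 × 2.19 = 298.3 N·m clockwise.
Total clockwise load moment = 345 N·m.
The cable tension T acts at 3.78 m; only its component perpendicular to the boom, T sinθ, produces torque. sin 54.3° = 0.8121.
For rotational equilibrium, T × 3.78 × 0.8121 = 345, so T = 345 / 3.07 = 112 N.

T ≈ 112 N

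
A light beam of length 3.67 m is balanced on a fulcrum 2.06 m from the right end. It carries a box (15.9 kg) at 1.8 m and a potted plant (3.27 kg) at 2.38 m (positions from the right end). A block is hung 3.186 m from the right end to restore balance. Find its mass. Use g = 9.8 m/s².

m ≈ 2.74 kg

Choose the fulcrum (at 2.06 m from the right end) as the axis so the support reaction has zero arm there.
Box: 15.9 × 9.8 = 155.8 N down at 1.8 m → arm 0.26 m, τ = 155.8 × 0.26 = 40.51 N·m clockwise.
Potted plant: 3.27 × 9.8 = 32.05 N down at 2.38 m → arm 0.32 m, τ = 32.05 × 0.32 = 10.26 N·m counterclockwise.
Net moment of known loads = 30.25 N·m clockwise.
An unknown mass m at 3.186 m has arm 1.126 m; its moment is m·g·1.126 counterclockwise.
Balancing moments: m × 9.8 × 1.126 = 30.25, giving m = 30.25 / (9.8 × 1.126) = 2.74 kg.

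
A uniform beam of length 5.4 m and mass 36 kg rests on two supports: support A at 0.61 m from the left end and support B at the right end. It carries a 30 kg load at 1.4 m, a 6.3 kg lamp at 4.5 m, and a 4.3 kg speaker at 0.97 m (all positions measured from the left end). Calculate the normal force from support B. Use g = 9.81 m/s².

Sum moments about support A (its reaction then has zero moment arm).
Beam weight: 36 × 9.81 = 353.2 N down at 2.7 m → arm 2.09 m, τ = 353.2 × 2.09 = 738.2 N·m clockwise.
Load: 30 × 9.81 = 294.3 N down at 1.4 m → arm 0.79 m, τ = 294.3 × 0.79 = 232.5 N·m clockwise.
Lamp: 6.3 × 9.81 = 61.8 N down at 4.5 m → arm 3.89 m, τ = 61.8 × 3.89 = 240.4 N·m clockwise.
Speaker: 4.3 × 9.81 = 42.18 N down at 0.97 m → arm 0.36 m, τ = 42.18 × 0.36 = 15.18 N·m clockwise.
Net load moment about support A = 1226 N·m clockwise.
Reaction R at support B is upward at 5.4 m, arm 4.79 m → moment R × 4.79 counterclockwise.
Στ = 0 ⇒ R × 4.79 = 1226 ⇒ R = 256 N.

R_B ≈ 256 N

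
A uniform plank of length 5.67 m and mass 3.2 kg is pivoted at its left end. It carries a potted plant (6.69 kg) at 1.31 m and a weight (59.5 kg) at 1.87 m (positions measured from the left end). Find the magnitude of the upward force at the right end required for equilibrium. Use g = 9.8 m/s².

F ≈ 223 N

Take moments about the left end.
Beam weight: 3.2 × 9.8 = 31.36 N down at 2.835 m → arm 2.835 m, τ = 31.36 × 2.835 = 88.91 N·m clockwise.
Potted plant: 6.69 × 9.8 = 65.56 N down at 1.31 m → arm 1.31 m, τ = 65.56 × 1.31 = 85.88 N·m clockwise.
Weight: 59.5 × 9.8 = 583.1 N down at 1.87 m → arm 1.87 m, τ = 583.1 × 1.87 = 1090 N·m clockwise.
Net moment of the loads = 1265 N·m clockwise.
The upward force F acts at the right end, arm 5.67 m, giving F × 5.67 counterclockwise.
Setting net torque to zero: F × 5.67 = 1265 → F = 1265 / 5.67 = 223 N.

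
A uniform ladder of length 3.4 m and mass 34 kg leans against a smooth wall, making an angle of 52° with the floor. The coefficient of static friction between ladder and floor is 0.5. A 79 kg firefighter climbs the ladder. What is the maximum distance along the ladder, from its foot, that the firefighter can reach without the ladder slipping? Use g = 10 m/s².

d ≈ 2.38 m

Take moments about the foot of the ladder.
Ladder weight 34×10 = 340 N acts at 1.7 m along the ladder; its horizontal arm is 1.7·cos52° = 1.047 m → τ = 356 N·m clockwise.
Firefighter weight 79×10 = 790 N at distance d → arm d·cos52° → τ = 790·d·0.6157 clockwise.
Wall normal N at the top has arm L sinθ = 2.679 m counterclockwise, so Στ = 0 gives N·2.679 = 356 + 486.4·d.
ΣFy = 0 ⇒ N_floor = 1130 N, so the maximum friction is μ_s·N_floor = 0.5×1130 = 565 N. ΣFx = 0 ⇒ N_wall = f, so at the slipping point N = 565 N.
Substituting: 565×2.679 = 356 + 486.4·d ⇒ d = (1514 − 356) / 486.4 = 2.38 m.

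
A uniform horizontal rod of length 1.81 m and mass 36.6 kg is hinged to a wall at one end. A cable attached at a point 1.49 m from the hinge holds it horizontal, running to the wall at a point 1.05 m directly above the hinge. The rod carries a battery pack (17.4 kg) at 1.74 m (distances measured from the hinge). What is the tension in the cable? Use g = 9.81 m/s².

Taking torques about the hinge:
Beam weight: 36.6 × 9.81 = 359 N down at 0.905 m → arm 0.905 m, τ = 359 × 0.905 = 324.9 N·m clockwise.
Battery pack: 17.4 × 9.81 = 170.7 N down at 1.74 m → arm 1.74 m, τ = 170.7 × 1.74 = 297 N·m clockwise.
Total clockwise load moment = 621.9 N·m.
The cable tension T acts at 1.49 m; only its component perpendicular to the rod, T sinθ, produces torque. sinθ = h/√(h²+d²) = 1.05/√(1.05²+1.49²) = 0.576.
Balancing moments: T × 1.49 × 0.576 = 621.9, giving T = 621.9 / 0.8582 = 725 N.

T ≈ 725 N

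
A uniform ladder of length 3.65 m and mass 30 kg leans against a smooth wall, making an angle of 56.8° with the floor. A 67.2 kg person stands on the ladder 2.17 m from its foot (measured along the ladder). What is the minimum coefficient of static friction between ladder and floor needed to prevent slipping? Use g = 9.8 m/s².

μ_min ≈ 0.37

Take moments about the foot of the ladder.
Ladder weight 30×9.8 = 294 N acts at 1.825 m along the ladder; its horizontal arm is 1.825·cos56.8° = 0.9993 m → τ = 293.8 N·m clockwise.
Person: 67.2×9.8 = 658.6 N at 2.17 m → arm 1.188 m → τ = 782.4 N·m clockwise.
Wall normal N acts horizontally at the top; its moment arm is the height L sinθ = 3.65·sin56.8° = 3.054 m, counterclockwise.
Setting net torque to zero: N × 3.054 = 1076 → N = 352.3 N.
ΣFx = 0 ⇒ f = N_wall = 352.3 N. ΣFy = 0 ⇒ N_floor = 952.6 N.
μ_min = f / N_floor = 352.3 / 952.6 = 0.37.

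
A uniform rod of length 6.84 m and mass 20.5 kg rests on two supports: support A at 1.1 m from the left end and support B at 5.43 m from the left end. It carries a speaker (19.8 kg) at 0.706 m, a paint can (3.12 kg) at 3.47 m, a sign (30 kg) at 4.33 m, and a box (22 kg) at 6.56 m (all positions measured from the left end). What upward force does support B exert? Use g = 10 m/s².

Take moments about support A.
Beam weight: 20.5 × 10 = 205 N down at 3.42 m → arm 2.32 m, τ = 205 × 2.32 = 475.6 N·m clockwise.
Speaker: 19.8 × 10 = 198 N down at 0.706 m → arm 0.394 m, τ = 198 × 0.394 = 78.01 N·m counterclockwise.
Paint can: 3.12 × 10 = 31.2 N down at 3.47 m → arm 2.37 m, τ = 31.2 × 2.37 = 73.94 N·m clockwise.
Sign: 30 × 10 = 300 N down at 4.33 m → arm 3.23 m, τ = 300 × 3.23 = 969 N·m clockwise.
Box: 22 × 10 = 220 N down at 6.56 m → arm 5.46 m, τ = 220 × 5.46 = 1201 N·m clockwise.
Net load moment about support A = 2642 N·m clockwise.
Reaction R at support B is upward at 5.43 m, arm 4.33 m → moment R × 4.33 counterclockwise.
Setting net torque to zero: R × 4.33 = 2642 → R = 610 N.

R_B ≈ 610 N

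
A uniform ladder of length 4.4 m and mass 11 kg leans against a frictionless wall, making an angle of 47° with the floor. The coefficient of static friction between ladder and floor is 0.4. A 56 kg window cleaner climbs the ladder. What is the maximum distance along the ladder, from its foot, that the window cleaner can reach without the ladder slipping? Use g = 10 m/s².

Taking torques about the foot of the ladder:
Ladder weight 11×10 = 110 N acts at 2.2 m along the ladder; its horizontal arm is 2.2·cos47° = 1.5 m → τ = 165 N·m clockwise.
Window cleaner weight 56×10 = 560 N at distance d → arm d·cos47° → τ = 560·d·0.682 clockwise.
Wall normal N at the top has arm L sinθ = 3.218 m counterclockwise, so Στ = 0 gives N·3.218 = 165 + 381.9·d.
ΣFy = 0 ⇒ N_floor = 670 N, so the maximum friction is μ_s·N_floor = 0.4×670 = 268 N. ΣFx = 0 ⇒ N_wall = f, so at the slipping point N = 268 N.
Substituting: 268×3.218 = 165 + 381.9·d ⇒ d = (862.4 − 165) / 381.9 = 1.83 m.

d ≈ 1.83 m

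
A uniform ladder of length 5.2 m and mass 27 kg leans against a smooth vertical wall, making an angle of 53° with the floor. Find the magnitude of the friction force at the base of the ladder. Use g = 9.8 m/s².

f ≈ 99.7 N

Choose the foot of the ladder as the axis so the floor normal and friction both act there and drop out.
Ladder weight 27×9.8 = 264.6 N acts at 2.6 m along the ladder; its horizontal arm is 2.6·cos53° = 1.565 m → τ = 414.1 N·m clockwise.
Wall normal N acts horizontally at the top; its moment arm is the height L sinθ = 5.2·sin53° = 4.153 m, counterclockwise.
Balancing moments: N × 4.153 = 414.1, giving N = 99.7 N.
ΣFx = 0: friction at the foot balances the wall's push, so f = N_wall = 99.7 N.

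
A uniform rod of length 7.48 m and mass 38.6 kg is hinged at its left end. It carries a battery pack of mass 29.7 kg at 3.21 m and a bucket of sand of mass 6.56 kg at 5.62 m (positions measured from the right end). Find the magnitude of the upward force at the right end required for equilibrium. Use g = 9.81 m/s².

F ≈ 372 N

Taking torques about the left end:
Beam weight: 38.6 × 9.81 = 378.7 N down at 3.74 m → arm 3.74 m, τ = 378.7 × 3.74 = 1416 N·m clockwise.
Battery pack: 29.7 × 9.81 = 291.4 N down at 3.21 m → arm 4.27 m, τ = 291.4 × 4.27 = 1244 N·m clockwise.
Bucket of sand: 6.56 × 9.81 = 64.35 N down at 5.62 m → arm 1.86 m, τ = 64.35 × 1.86 = 119.7 N·m clockwise.
Net moment of the loads = 2780 N·m clockwise.
The upward force F acts at the right end, arm 7.48 m, giving F × 7.48 counterclockwise.
Balancing moments: F × 7.48 = 2780, giving F = 2780 / 7.48 = 372 N.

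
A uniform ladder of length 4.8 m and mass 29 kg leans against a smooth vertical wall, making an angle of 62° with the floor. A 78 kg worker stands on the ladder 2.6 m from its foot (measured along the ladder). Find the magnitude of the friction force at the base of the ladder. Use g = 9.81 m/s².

f ≈ 296 N

Take moments about the foot of the ladder.
Ladder weight 29×9.81 = 284.5 N acts at 2.4 m along the ladder; its horizontal arm is 2.4·cos62° = 1.127 m → τ = 320.6 N·m clockwise.
Worker: 78×9.81 = 765.2 N at 2.6 m → arm 1.221 m → τ = 934.3 N·m clockwise.
Wall normal N acts horizontally at the top; its moment arm is the height L sinθ = 4.8·sin62° = 4.238 m, counterclockwise.
Στ = 0 ⇒ N × 4.238 = 1255 ⇒ N = 296 N.
ΣFx = 0: friction at the foot balances the wall's push, so f = N_wall = 296 N.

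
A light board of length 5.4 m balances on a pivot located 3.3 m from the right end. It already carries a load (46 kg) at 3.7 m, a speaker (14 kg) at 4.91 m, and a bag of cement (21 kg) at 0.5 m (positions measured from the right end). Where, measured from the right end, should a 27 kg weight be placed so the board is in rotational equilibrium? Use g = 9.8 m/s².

Sum moments about the pivot (at 3.3 m from the right end) (the support reaction has zero arm there).
Load: 46 × 9.8 = 450.8 N down at 3.7 m → arm 0.4 m, τ = 450.8 × 0.4 = 180.3 N·m counterclockwise.
Speaker: 14 × 9.8 = 137.2 N down at 4.91 m → arm 1.61 m, τ = 137.2 × 1.61 = 220.9 N·m counterclockwise.
Bag of cement: 21 × 9.8 = 205.8 N down at 0.5 m → arm 2.8 m, τ = 205.8 × 2.8 = 576.2 N·m clockwise.
Net moment of existing loads = 175 N·m clockwise.
The weight weighs 27 × 9.8 = 264.6 N and must supply an equal counterclockwise moment, so its lever arm about the pivot is 175 / 264.6 = 0.661 m.
That puts it at 3.3 + 0.661 = 3.96 m from the right end.

x ≈ 3.96 m from the right end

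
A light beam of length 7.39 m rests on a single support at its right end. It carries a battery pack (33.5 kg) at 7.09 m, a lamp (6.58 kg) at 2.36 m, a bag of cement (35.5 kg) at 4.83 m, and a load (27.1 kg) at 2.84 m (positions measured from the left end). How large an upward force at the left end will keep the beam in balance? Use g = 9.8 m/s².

Take moments about the right end.
Battery pack: 33.5 × 9.8 = 328.3 N down at 7.09 m → arm 0.3 m, τ = 328.3 × 0.3 = 98.49 N·m counterclockwise.
Lamp: 6.58 × 9.8 = 64.48 N down at 2.36 m → arm 5.03 m, τ = 64.48 × 5.03 = 324.3 N·m counterclockwise.
Bag of cement: 35.5 × 9.8 = 347.9 N down at 4.83 m → arm 2.56 m, τ = 347.9 × 2.56 = 890.6 N·m counterclockwise.
Load: 27.1 × 9.8 = 265.6 N down at 2.84 m → arm 4.55 m, τ = 265.6 × 4.55 = 1208 N·m counterclockwise.
Net moment of the loads = 2521 N·m counterclockwise.
The upward force F acts at the left end, arm 7.39 m, giving F × 7.39 clockwise.
For rotational equilibrium, F × 7.39 = 2521, so F = 2521 / 7.39 = 341 N.

F ≈ 341 N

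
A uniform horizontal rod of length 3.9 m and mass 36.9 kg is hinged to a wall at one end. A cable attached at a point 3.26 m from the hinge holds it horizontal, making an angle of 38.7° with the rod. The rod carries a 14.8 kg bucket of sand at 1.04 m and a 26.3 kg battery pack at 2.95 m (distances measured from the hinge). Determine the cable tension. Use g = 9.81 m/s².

Take moments about the hinge.
Beam weight: 36.9 × 9.81 = 362 N down at 1.95 m → arm 1.95 m, τ = 362 × 1.95 = 705.9 N·m clockwise.
Bucket of sand: 14.8 × 9.81 = 145.2 N down at 1.04 m → arm 1.04 m, τ = 145.2 × 1.04 = 151 N·m clockwise.
Battery pack: 26.3 × 9.81 = 258 N down at 2.95 m → arm 2.95 m, τ = 258 × 2.95 = 761.1 N·m clockwise.
Total clockwise load moment = 1618 N·m.
The cable tension T acts at 3.26 m; only its component perpendicular to the rod, T sinθ, produces torque. sin 38.7° = 0.6252.
Setting net torque to zero: T × 3.26 × 0.6252 = 1618 → T = 1618 / 2.038 = 794 N.

T ≈ 794 N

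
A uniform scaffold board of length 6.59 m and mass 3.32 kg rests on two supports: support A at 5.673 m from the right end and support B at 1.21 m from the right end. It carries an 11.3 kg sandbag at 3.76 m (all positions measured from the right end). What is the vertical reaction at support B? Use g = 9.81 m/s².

R_B ≈ 64.9 N

Choose support A as the axis so its reaction then has zero moment arm.
Beam weight: 3.32 × 9.81 = 32.57 N down at 3.295 m → arm 2.378 m, τ = 32.57 × 2.378 = 77.45 N·m clockwise.
Sandbag: 11.3 × 9.81 = 110.9 N down at 3.76 m → arm 1.913 m, τ = 110.9 × 1.913 = 212.2 N·m clockwise.
Net load moment about support A = 289.6 N·m clockwise.
Reaction R at support B is upward at 1.21 m, arm 4.463 m → moment R × 4.463 counterclockwise.
Setting net torque to zero: R × 4.463 = 289.6 → R = 64.9 N.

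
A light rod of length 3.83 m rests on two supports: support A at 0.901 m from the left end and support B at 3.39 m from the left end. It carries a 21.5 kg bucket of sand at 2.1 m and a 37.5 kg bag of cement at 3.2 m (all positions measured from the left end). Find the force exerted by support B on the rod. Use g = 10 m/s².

Taking torques about support A:
Bucket of sand: 21.5 × 10 = 215 N down at 2.1 m → arm 1.199 m, τ = 215 × 1.199 = 257.8 N·m clockwise.
Bag of cement: 37.5 × 10 = 375 N down at 3.2 m → arm 2.299 m, τ = 375 × 2.299 = 862.1 N·m clockwise.
Net load moment about support A = 1120 N·m clockwise.
Reaction R at support B is upward at 3.39 m, arm 2.489 m → moment R × 2.489 counterclockwise.
Balancing moments: R × 2.489 = 1120, giving R = 450 N.

R_B ≈ 450 N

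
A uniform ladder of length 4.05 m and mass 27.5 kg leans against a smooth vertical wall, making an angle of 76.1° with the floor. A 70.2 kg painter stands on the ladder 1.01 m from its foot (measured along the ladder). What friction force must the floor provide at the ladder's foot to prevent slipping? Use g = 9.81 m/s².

Sum moments about the foot of the ladder (the floor normal and friction both act there and drop out).
Ladder weight 27.5×9.81 = 269.8 N acts at 2.025 m along the ladder; its horizontal arm is 2.025·cos76.1° = 0.4865 m → τ = 131.3 N·m clockwise.
Painter: 70.2×9.81 = 688.7 N at 1.01 m → arm 0.2426 m → τ = 167.1 N·m clockwise.
Wall normal N acts horizontally at the top; its moment arm is the height L sinθ = 4.05·sin76.1° = 3.931 m, counterclockwise.
Setting net torque to zero: N × 3.931 = 298.4 → N = 75.9 N.
ΣFx = 0: friction at the foot balances the wall's push, so f = N_wall = 75.9 N.

f ≈ 75.9 N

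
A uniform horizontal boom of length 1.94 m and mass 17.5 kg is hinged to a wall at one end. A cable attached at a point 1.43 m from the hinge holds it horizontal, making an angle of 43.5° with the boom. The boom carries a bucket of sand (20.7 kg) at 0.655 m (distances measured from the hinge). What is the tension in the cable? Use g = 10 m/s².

Sum moments about the hinge (the unknown hinge reaction has zero arm there).
Beam weight: 17.5 × 10 = 175 N down at 0.97 m → arm 0.97 m, τ = 175 × 0.97 = 169.8 N·m clockwise.
Bucket of sand: 20.7 × 10 = 207 N down at 0.655 m → arm 0.655 m, τ = 207 × 0.655 = 135.6 N·m clockwise.
Total clockwise load moment = 305.4 N·m.
The cable tension T acts at 1.43 m; only its component perpendicular to the boom, T sinθ, produces torque. sin 43.5° = 0.6884.
Balancing moments: T × 1.43 × 0.6884 = 305.4, giving T = 305.4 / 0.9844 = 310 N.

T ≈ 310 N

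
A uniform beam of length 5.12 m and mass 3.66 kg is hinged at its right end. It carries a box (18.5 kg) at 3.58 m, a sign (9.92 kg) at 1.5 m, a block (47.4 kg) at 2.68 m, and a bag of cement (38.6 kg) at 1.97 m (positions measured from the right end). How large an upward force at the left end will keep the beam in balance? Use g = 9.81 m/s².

F ≈ 562 N

Taking torques about the right end:
Beam weight: 3.66 × 9.81 = 35.9 N down at 2.56 m → arm 2.56 m, τ = 35.9 × 2.56 = 91.9 N·m counterclockwise.
Box: 18.5 × 9.81 = 181.5 N down at 3.58 m → arm 3.58 m, τ = 181.5 × 3.58 = 649.8 N·m counterclockwise.
Sign: 9.92 × 9.81 = 97.32 N down at 1.5 m → arm 1.5 m, τ = 97.32 × 1.5 = 146 N·m counterclockwise.
Block: 47.4 × 9.81 = 465 N down at 2.68 m → arm 2.68 m, τ = 465 × 2.68 = 1246 N·m counterclockwise.
Bag of cement: 38.6 × 9.81 = 378.7 N down at 1.97 m → arm 1.97 m, τ = 378.7 × 1.97 = 746 N·m counterclockwise.
Net moment of the loads = 2880 N·m counterclockwise.
The upward force F acts at the left end, arm 5.12 m, giving F × 5.12 clockwise.
Balancing moments: F × 5.12 = 2880, giving F = 2880 / 5.12 = 562 N.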